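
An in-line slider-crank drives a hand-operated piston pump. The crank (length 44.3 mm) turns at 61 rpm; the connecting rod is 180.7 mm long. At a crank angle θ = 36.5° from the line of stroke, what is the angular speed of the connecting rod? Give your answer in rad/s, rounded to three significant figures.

1.27

ω = 6.388 rad/s (converted from 61 rpm).
The rod makes angle φ with the slider axis where L sinφ = r sinθ; differentiating, L cosφ·φ̇ = r ω cosθ.
L cosφ = √(L² − r² sin²θ) = 0.17877 m.
|ω_rod| = r ω |cosθ| / √(L² − r² sin²θ) = 0.0443·6.388·0.80386/0.17877 = 1.2725 rad/s.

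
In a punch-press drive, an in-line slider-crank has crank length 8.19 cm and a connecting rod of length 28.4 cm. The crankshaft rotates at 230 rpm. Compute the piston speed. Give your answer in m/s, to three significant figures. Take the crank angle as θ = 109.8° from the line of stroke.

ω = 2π·230/60 = 24.09 rad/s
For an in-line slider-crank, x = r cosθ + √(L² − r² sin²θ), so v = −rω sinθ·[1 + r cosθ/√(L² − r² sin²θ)].
With r = 0.0819 m, L = 0.284 m, θ = 109.8°: √(L² − r² sin²θ) = 0.27335 m.
v = −0.0819·24.09·0.94088·[1 + 0.0819·-0.33874/0.27335] = -1.6676 m/s.
|v| = 1.6676 m/s.

1.67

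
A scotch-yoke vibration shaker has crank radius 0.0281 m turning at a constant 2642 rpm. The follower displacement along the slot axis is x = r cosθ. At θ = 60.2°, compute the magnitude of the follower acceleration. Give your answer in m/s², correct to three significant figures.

ω = 276.7 rad/s (from 2642 rpm).
x = r cosθ ⇒ ẍ = −rω² cosθ (ω constant).
|a| = rω²|cosθ| = 0.0281·(276.7)²·|cos 60.2°| = 1069 m/s².

1070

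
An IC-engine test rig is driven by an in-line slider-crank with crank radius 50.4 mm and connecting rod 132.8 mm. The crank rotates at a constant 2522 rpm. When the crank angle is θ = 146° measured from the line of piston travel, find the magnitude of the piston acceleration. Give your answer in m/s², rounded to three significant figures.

2360

ω = 2π·2522/60 = 264.1 rad/s
x(θ) = r cosθ + √(L² − r² sin²θ); with ω constant, a = ω²·d²x/dθ².
d²x/dθ² = −r cosθ − r²(cos2θ)/√u − r⁴ sin²2θ/(4u^{3/2}),  u = L² − r² sin²θ = 0.0168415 m².
Substituting r = 0.0504 m, L = 0.1328 m, θ = 146°: d²x/dθ² = +0.033817 m.
a = ω²·d²x/dθ² = (264.1)²·(+0.033817) = +2358.7 m/s²;  |a| = 2358.7 m/s².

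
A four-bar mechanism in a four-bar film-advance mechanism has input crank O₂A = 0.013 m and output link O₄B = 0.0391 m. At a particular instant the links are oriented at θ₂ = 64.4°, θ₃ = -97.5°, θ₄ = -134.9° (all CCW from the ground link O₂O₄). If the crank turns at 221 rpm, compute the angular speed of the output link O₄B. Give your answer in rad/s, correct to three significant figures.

ω₂ = 23.14 rad/s (from 221 rpm).
Differentiating the loop-closure r₂e^{iθ₂}+r₃e^{iθ₃}=r₁+r₄e^{iθ₄} gives r₂ω₂e^{iθ₂}+r₃ω₃e^{iθ₃}=r₄ω₄e^{iθ₄}.
Eliminating the other unknown: ω₄ = r₂ω₂ sin(θ₂−θ₃) / [r₄ sin(θ₄−θ₃)].
Numerator sine = +0.31068; denominator sine = -0.60738.
Result = 0.013·23.14·(+0.31068) / (0.0391·(-0.60738)) = -3.9358 rad/s; magnitude 3.9358 rad/s.

3.94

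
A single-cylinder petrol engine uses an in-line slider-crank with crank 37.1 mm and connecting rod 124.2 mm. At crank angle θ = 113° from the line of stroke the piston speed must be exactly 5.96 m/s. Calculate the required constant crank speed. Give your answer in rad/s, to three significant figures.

199

For an in-line slider-crank, |v_piston| = rω|sinθ|·[1 + r cosθ/√(L² − r² sin²θ)].
With r = 0.0371 m, L = 0.1242 m, θ = 113°: the bracketed kinematic factor |dx/dθ| = 0.030005 m.
ω = v/|dx/dθ| = 5.96/0.030005 = 198.63 rad/s.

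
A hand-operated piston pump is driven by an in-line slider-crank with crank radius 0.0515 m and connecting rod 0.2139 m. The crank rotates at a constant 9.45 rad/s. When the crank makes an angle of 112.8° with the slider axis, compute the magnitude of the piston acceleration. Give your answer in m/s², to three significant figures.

2.57

ω = 9.45 rad/s
x(θ) = r cosθ + √(L² − r² sin²θ); with ω constant, a = ω²·d²x/dθ².
d²x/dθ² = −r cosθ − r²(cos2θ)/√u − r⁴ sin²2θ/(4u^{3/2}),  u = L² − r² sin²θ = 0.0434992 m².
Substituting r = 0.0515 m, L = 0.2139 m, θ = 112.8°: d²x/dθ² = +0.028755 m.
a = ω²·d²x/dθ² = (9.45)²·(+0.028755) = +2.5679 m/s²;  |a| = 2.5679 m/s².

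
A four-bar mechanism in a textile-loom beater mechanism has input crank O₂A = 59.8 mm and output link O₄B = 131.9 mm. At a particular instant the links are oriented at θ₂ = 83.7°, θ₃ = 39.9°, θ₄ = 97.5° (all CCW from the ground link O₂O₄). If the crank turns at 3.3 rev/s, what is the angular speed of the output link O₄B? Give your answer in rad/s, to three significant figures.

7.71

ω₂ = 20.73 rad/s (from 3.3 rev/s).
Differentiating the loop-closure r₂e^{iθ₂}+r₃e^{iθ₃}=r₁+r₄e^{iθ₄} gives r₂ω₂e^{iθ₂}+r₃ω₃e^{iθ₃}=r₄ω₄e^{iθ₄}.
Eliminating the other unknown: ω₄ = r₂ω₂ sin(θ₂−θ₃) / [r₄ sin(θ₄−θ₃)].
Numerator sine = +0.69214; denominator sine = +0.84433.
Result = 0.0598·20.73·(+0.69214) / (0.1319·(+0.84433)) = +7.7061 rad/s; magnitude 7.7061 rad/s.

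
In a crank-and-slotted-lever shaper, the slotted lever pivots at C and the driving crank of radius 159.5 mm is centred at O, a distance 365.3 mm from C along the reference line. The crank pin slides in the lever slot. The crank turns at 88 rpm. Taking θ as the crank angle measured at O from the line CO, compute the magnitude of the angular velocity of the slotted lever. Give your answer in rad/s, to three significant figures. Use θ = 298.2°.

ω = 9.215 rad/s (from 88 rpm).
Crank pin A relative to C: A = (d + r cosθ, r sinθ); lever angle φ = atan2(r sinθ, d + r cosθ).
Differentiating tanφ: φ̇ = rω(d cosθ + r)/(d² + r² + 2dr cosθ).
d² + r² + 2dr cosθ = |CA|² = 0.213951 m²;  d cosθ + r = +0.33212 m.
|ω_lever| = |0.1595·9.215·+0.33212| / 0.213951 = 2.2817 rad/s.

2.28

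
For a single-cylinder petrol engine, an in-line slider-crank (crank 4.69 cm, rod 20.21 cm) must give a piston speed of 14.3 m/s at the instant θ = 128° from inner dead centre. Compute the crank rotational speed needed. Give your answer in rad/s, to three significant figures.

For an in-line slider-crank, |v_piston| = rω|sinθ|·[1 + r cosθ/√(L² − r² sin²θ)].
With r = 0.0469 m, L = 0.2021 m, θ = 128°: the bracketed kinematic factor |dx/dθ| = 0.031587 m.
ω = v/|dx/dθ| = 14.3/0.031587 = 452.72 rad/s.

453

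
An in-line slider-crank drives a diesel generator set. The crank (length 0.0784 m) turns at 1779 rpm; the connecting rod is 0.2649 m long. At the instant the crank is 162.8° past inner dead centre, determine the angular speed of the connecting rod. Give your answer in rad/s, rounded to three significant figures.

52.9

ω = 186.3 rad/s (converted from 1779 rpm).
The rod makes angle φ with the slider axis where L sinφ = r sinθ; differentiating, L cosφ·φ̇ = r ω cosθ.
L cosφ = √(L² − r² sin²θ) = 0.26388 m.
|ω_rod| = r ω |cosθ| / √(L² − r² sin²θ) = 0.0784·186.3·0.95528/0.26388 = 52.874 rad/s.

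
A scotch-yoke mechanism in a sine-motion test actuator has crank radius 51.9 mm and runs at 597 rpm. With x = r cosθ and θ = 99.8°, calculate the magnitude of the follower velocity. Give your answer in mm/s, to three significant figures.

3200

ω = 62.52 rad/s (from 597 rpm).
x = r cosθ ⇒ ẋ = −rω sinθ.
|v| = rω|sinθ| = 0.0519·62.52·|sin 99.8°| = 3.1973 m/s = 3197.3 mm/s.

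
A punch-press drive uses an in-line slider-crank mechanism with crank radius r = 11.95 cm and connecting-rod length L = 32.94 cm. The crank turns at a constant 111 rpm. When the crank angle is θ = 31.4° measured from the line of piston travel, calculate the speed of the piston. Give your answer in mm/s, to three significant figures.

952

ω = 2π·111/60 = 11.62 rad/s
For an in-line slider-crank, x = r cosθ + √(L² − r² sin²θ), so v = −rω sinθ·[1 + r cosθ/√(L² − r² sin²θ)].
With r = 0.1195 m, L = 0.3294 m, θ = 31.4°: √(L² − r² sin²θ) = 0.32346 m.
v = −0.1195·11.62·0.52101·[1 + 0.1195·0.85355/0.32346] = -0.95192 m/s.
|v| = 0.95192 m/s = 951.92 mm/s.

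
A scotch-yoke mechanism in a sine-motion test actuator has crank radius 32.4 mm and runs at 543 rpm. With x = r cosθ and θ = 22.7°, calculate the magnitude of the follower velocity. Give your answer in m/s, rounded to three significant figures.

0.711

ω = 56.86 rad/s (from 543 rpm).
x = r cosθ ⇒ ẋ = −rω sinθ.
|v| = rω|sinθ| = 0.0324·56.86·|sin 22.7°| = 0.71098 m/s.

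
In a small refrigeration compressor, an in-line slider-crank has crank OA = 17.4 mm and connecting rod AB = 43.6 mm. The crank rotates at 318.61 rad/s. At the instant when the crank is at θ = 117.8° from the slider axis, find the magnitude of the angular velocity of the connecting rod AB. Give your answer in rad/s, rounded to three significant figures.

ω = 318.6 rad/s
The rod makes angle φ with the slider axis where L sinφ = r sinθ; differentiating, L cosφ·φ̇ = r ω cosθ.
L cosφ = √(L² − r² sin²θ) = 0.040793 m.
|ω_rod| = r ω |cosθ| / √(L² − r² sin²θ) = 0.0174·318.6·0.46639/0.040793 = 63.383 rad/s.

63.4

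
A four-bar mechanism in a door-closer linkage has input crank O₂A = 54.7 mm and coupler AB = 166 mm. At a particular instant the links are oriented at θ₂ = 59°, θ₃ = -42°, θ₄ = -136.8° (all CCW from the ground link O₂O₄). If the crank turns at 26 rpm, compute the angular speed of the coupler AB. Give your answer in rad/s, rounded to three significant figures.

0.245

ω₂ = 2.723 rad/s (from 26 rpm).
Differentiating the loop-closure r₂e^{iθ₂}+r₃e^{iθ₃}=r₁+r₄e^{iθ₄} gives r₂ω₂e^{iθ₂}+r₃ω₃e^{iθ₃}=r₄ω₄e^{iθ₄}.
Eliminating the other unknown: ω₃ = r₂ω₂ sin(θ₄−θ₂) / [r₃ sin(θ₃−θ₄)].
Numerator sine = +0.27228; denominator sine = +0.99649.
Result = 0.0547·2.723·(+0.27228) / (0.166·(+0.99649)) = +0.24515 rad/s; magnitude 0.24515 rad/s.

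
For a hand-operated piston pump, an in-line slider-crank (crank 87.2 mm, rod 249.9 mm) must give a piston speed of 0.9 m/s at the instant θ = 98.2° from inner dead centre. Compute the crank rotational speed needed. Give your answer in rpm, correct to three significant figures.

For an in-line slider-crank, |v_piston| = rω|sinθ|·[1 + r cosθ/√(L² − r² sin²θ)].
With r = 0.0872 m, L = 0.2499 m, θ = 98.2°: the bracketed kinematic factor |dx/dθ| = 0.081731 m.
ω = v/|dx/dθ| = 0.9/0.081731 = 11.012 rad/s.
N = 60ω/(2π) = 105.15 rpm.

105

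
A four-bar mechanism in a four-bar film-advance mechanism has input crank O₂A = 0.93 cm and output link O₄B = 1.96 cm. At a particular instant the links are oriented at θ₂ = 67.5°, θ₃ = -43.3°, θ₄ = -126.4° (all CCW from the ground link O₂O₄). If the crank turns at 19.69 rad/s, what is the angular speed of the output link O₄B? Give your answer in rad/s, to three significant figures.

ω₂ = 19.69 rad/s
Differentiating the loop-closure r₂e^{iθ₂}+r₃e^{iθ₃}=r₁+r₄e^{iθ₄} gives r₂ω₂e^{iθ₂}+r₃ω₃e^{iθ₃}=r₄ω₄e^{iθ₄}.
Eliminating the other unknown: ω₄ = r₂ω₂ sin(θ₂−θ₃) / [r₄ sin(θ₄−θ₃)].
Numerator sine = +0.93483; denominator sine = -0.99276.
Result = 0.0093·19.69·(+0.93483) / (0.0196·(-0.99276)) = -8.7975 rad/s; magnitude 8.7975 rad/s.

8.80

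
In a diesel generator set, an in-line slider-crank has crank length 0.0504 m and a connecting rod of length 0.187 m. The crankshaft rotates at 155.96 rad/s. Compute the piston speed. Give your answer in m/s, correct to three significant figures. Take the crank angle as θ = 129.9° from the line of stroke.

4.96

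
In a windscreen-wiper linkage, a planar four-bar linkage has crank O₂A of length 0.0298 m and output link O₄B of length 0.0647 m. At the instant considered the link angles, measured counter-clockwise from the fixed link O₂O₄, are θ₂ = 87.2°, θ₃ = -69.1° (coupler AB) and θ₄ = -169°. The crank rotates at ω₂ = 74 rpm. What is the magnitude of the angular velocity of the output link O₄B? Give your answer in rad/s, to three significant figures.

ω₂ = 7.749 rad/s (from 74 rpm).
Differentiating the loop-closure r₂e^{iθ₂}+r₃e^{iθ₃}=r₁+r₄e^{iθ₄} gives r₂ω₂e^{iθ₂}+r₃ω₃e^{iθ₃}=r₄ω₄e^{iθ₄}.
Eliminating the other unknown: ω₄ = r₂ω₂ sin(θ₂−θ₃) / [r₄ sin(θ₄−θ₃)].
Numerator sine = +0.40195; denominator sine = -0.98511.
Result = 0.0298·7.749·(+0.40195) / (0.0647·(-0.98511)) = -1.4563 rad/s; magnitude 1.4563 rad/s.

1.46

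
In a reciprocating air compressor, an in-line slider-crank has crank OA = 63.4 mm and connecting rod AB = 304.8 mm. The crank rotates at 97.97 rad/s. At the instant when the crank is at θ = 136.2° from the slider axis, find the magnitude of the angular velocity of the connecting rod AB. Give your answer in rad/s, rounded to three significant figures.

14.9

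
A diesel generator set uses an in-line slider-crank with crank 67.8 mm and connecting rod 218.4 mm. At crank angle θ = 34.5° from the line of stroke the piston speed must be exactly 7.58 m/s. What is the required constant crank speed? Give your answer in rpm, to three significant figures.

For an in-line slider-crank, |v_piston| = rω|sinθ|·[1 + r cosθ/√(L² − r² sin²θ)].
With r = 0.0678 m, L = 0.2184 m, θ = 34.5°: the bracketed kinematic factor |dx/dθ| = 0.048383 m.
ω = v/|dx/dθ| = 7.58/0.048383 = 156.67 rad/s.
N = 60ω/(2π) = 1496.1 rpm.

1500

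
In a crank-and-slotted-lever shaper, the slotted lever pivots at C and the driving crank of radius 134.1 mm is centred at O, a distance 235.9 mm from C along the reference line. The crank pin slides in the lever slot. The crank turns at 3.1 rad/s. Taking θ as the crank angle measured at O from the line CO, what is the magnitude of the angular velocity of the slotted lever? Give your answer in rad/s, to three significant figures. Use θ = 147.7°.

ω = 3.1 rad/s
Crank pin A relative to C: A = (d + r cosθ, r sinθ); lever angle φ = atan2(r sinθ, d + r cosθ).
Differentiating tanφ: φ̇ = rω(d cosθ + r)/(d² + r² + 2dr cosθ).
d² + r² + 2dr cosθ = |CA|² = 0.0201533 m²;  d cosθ + r = -0.065297 m.
|ω_lever| = |0.1341·3.1·-0.065297| / 0.0201533 = 1.3469 rad/s.

1.35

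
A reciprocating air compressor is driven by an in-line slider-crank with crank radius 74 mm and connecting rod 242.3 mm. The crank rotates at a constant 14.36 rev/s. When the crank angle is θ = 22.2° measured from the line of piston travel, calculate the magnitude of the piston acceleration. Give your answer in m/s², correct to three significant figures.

ω = 2π·14.4 = 90.23 rad/s
x(θ) = r cosθ + √(L² − r² sin²θ); with ω constant, a = ω²·d²x/dθ².
d²x/dθ² = −r cosθ − r²(cos2θ)/√u − r⁴ sin²2θ/(4u^{3/2}),  u = L² − r² sin²θ = 0.0579275 m².
Substituting r = 0.074 m, L = 0.2423 m, θ = 22.2°: d²x/dθ² = -0.085033 m.
a = ω²·d²x/dθ² = (90.23)²·(-0.085033) = -692.24 m/s²;  |a| = 692.24 m/s².

692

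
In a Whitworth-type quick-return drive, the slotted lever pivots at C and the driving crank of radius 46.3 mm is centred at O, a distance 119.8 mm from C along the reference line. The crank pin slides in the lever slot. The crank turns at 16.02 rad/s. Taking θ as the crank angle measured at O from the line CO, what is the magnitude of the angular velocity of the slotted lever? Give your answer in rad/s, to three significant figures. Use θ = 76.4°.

2.89

ω = 16.02 rad/s
Crank pin A relative to C: A = (d + r cosθ, r sinθ); lever angle φ = atan2(r sinθ, d + r cosθ).
Differentiating tanφ: φ̇ = rω(d cosθ + r)/(d² + r² + 2dr cosθ).
d² + r² + 2dr cosθ = |CA|² = 0.0191043 m²;  d cosθ + r = +0.07447 m.
|ω_lever| = |0.0463·16.02·+0.07447| / 0.0191043 = 2.8913 rad/s.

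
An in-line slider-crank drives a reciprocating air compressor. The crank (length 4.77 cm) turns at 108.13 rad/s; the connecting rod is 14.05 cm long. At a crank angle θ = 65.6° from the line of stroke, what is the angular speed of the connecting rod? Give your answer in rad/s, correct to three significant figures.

15.9

ω = 108.1 rad/s
The rod makes angle φ with the slider axis where L sinφ = r sinθ; differentiating, L cosφ·φ̇ = r ω cosθ.
L cosφ = √(L² − r² sin²θ) = 0.13362 m.
|ω_rod| = r ω |cosθ| / √(L² − r² sin²θ) = 0.0477·108.1·0.41310/0.13362 = 15.947 rad/s.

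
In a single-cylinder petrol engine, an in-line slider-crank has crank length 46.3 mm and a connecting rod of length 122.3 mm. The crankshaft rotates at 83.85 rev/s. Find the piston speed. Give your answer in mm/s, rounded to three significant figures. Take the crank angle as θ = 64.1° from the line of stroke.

ω = 2π·83.8 = 526.8 rad/s
For an in-line slider-crank, x = r cosθ + √(L² − r² sin²θ), so v = −rω sinθ·[1 + r cosθ/√(L² − r² sin²θ)].
With r = 0.0463 m, L = 0.1223 m, θ = 64.1°: √(L² − r² sin²θ) = 0.11499 m.
v = −0.0463·526.8·0.89956·[1 + 0.0463·0.43680/0.11499] = -25.802 m/s.
|v| = 25.802 m/s = 25802 mm/s.

25800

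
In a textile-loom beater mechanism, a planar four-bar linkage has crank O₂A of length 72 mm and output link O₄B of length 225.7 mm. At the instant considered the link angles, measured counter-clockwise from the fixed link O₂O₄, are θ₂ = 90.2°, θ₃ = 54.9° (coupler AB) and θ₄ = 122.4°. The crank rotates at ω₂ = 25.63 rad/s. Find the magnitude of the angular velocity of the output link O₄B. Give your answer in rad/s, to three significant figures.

5.11

ω₂ = 25.63 rad/s
Differentiating the loop-closure r₂e^{iθ₂}+r₃e^{iθ₃}=r₁+r₄e^{iθ₄} gives r₂ω₂e^{iθ₂}+r₃ω₃e^{iθ₃}=r₄ω₄e^{iθ₄}.
Eliminating the other unknown: ω₄ = r₂ω₂ sin(θ₂−θ₃) / [r₄ sin(θ₄−θ₃)].
Numerator sine = +0.57786; denominator sine = +0.92388.
Result = 0.072·25.63·(+0.57786) / (0.2257·(+0.92388)) = +5.1139 rad/s; magnitude 5.1139 rad/s.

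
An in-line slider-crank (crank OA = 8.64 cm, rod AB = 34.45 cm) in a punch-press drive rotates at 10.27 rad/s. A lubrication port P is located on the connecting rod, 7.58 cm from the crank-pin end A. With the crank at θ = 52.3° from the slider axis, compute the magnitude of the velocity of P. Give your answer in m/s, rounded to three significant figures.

ω = 10.27 rad/s.  Crank-pin speed |V_A| = rω = 0.88733 m/s, perpendicular to OA.
Rod angle: sinφ = −(r/L) sinθ ⇒ φ = -11.446°; ω_rod = −rω cosθ/√(L²−r²sin²θ) = -1.6071 rad/s.
V_P = V_A + ω_rod × AP, with AP = 0.0758 m along the rod.
Components: V_Px = −rω sinθ − a·ω_rod·sinφ = -0.72625 m/s;  V_Py = rω cosθ + a·ω_rod·cosφ = +0.42323 m/s.
|V_P| = √(V_Px² + V_Py²) = 0.84057 m/s.

0.841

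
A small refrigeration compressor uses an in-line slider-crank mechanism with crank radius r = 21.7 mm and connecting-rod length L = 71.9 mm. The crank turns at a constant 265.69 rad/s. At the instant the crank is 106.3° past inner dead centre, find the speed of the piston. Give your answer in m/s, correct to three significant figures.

ω = 265.7 rad/s
For an in-line slider-crank, x = r cosθ + √(L² − r² sin²θ), so v = −rω sinθ·[1 + r cosθ/√(L² − r² sin²θ)].
With r = 0.0217 m, L = 0.0719 m, θ = 106.3°: √(L² − r² sin²θ) = 0.068817 m.
v = −0.0217·265.7·0.95981·[1 + 0.0217·-0.28067/0.068817] = -5.044 m/s.
|v| = 5.044 m/s.

5.04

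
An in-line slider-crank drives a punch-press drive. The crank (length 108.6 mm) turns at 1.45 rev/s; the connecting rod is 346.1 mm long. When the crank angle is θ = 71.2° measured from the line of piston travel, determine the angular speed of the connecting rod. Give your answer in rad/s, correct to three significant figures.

0.965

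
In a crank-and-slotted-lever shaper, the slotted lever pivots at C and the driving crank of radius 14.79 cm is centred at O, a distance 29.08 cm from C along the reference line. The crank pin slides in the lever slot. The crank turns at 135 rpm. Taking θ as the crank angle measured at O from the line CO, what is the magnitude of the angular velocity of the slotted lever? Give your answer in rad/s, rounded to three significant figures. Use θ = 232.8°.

1.07

ω = 14.14 rad/s (from 135 rpm).
Crank pin A relative to C: A = (d + r cosθ, r sinθ); lever angle φ = atan2(r sinθ, d + r cosθ).
Differentiating tanφ: φ̇ = rω(d cosθ + r)/(d² + r² + 2dr cosθ).
d² + r² + 2dr cosθ = |CA|² = 0.0544323 m²;  d cosθ + r = -0.027917 m.
|ω_lever| = |0.1479·14.14·-0.027917| / 0.0544323 = 1.0724 rad/s.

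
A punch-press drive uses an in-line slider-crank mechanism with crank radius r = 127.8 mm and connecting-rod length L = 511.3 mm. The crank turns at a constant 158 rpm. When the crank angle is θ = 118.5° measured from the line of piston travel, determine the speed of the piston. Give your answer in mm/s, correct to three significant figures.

1630

ω = 2π·158/60 = 16.55 rad/s
For an in-line slider-crank, x = r cosθ + √(L² − r² sin²θ), so v = −rω sinθ·[1 + r cosθ/√(L² − r² sin²θ)].
With r = 0.1278 m, L = 0.5113 m, θ = 118.5°: √(L² − r² sin²θ) = 0.49881 m.
v = −0.1278·16.55·0.87882·[1 + 0.1278·-0.47716/0.49881] = -1.6311 m/s.
|v| = 1.6311 m/s = 1631.1 mm/s.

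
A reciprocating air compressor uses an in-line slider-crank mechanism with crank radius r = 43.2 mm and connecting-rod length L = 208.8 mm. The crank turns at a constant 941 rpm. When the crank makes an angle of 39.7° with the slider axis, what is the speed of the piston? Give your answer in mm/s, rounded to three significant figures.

ω = 2π·941/60 = 98.54 rad/s
For an in-line slider-crank, x = r cosθ + √(L² − r² sin²θ), so v = −rω sinθ·[1 + r cosθ/√(L² − r² sin²θ)].
With r = 0.0432 m, L = 0.2088 m, θ = 39.7°: √(L² − r² sin²θ) = 0.20697 m.
v = −0.0432·98.54·0.63877·[1 + 0.0432·0.76940/0.20697] = -3.1559 m/s.
|v| = 3.1559 m/s = 3155.9 mm/s.

3160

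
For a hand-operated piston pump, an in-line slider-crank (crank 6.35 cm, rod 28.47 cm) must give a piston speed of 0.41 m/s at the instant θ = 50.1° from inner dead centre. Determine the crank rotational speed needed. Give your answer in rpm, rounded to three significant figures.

For an in-line slider-crank, |v_piston| = rω|sinθ|·[1 + r cosθ/√(L² − r² sin²θ)].
With r = 0.0635 m, L = 0.2847 m, θ = 50.1°: the bracketed kinematic factor |dx/dθ| = 0.055789 m.
ω = v/|dx/dθ| = 0.41/0.055789 = 7.3491 rad/s.
N = 60ω/(2π) = 70.179 rpm.

70.2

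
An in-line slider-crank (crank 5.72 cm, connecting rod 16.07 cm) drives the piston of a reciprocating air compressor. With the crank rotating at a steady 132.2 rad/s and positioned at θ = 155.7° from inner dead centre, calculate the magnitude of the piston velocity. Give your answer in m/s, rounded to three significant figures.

2.09

ω = 132.2 rad/s
For an in-line slider-crank, x = r cosθ + √(L² − r² sin²θ), so v = −rω sinθ·[1 + r cosθ/√(L² − r² sin²θ)].
With r = 0.0572 m, L = 0.1607 m, θ = 155.7°: √(L² − r² sin²θ) = 0.15897 m.
v = −0.0572·132.2·0.41151·[1 + 0.0572·-0.91140/0.15897] = -2.0913 m/s.
|v| = 2.0913 m/s.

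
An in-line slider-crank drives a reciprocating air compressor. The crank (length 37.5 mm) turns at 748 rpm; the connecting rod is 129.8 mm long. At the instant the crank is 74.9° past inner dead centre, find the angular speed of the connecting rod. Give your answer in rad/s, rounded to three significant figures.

6.14

ω = 78.33 rad/s (converted from 748 rpm).
The rod makes angle φ with the slider axis where L sinφ = r sinθ; differentiating, L cosφ·φ̇ = r ω cosθ.
L cosφ = √(L² − r² sin²θ) = 0.12465 m.
|ω_rod| = r ω |cosθ| / √(L² − r² sin²θ) = 0.0375·78.33·0.26050/0.12465 = 6.1389 rad/s.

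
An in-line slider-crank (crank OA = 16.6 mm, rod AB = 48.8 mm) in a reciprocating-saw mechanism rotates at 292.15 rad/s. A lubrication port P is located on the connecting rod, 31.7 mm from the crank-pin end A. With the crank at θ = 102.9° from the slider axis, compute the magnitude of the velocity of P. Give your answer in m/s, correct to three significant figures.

4.50

ω = 292.1 rad/s.  Crank-pin speed |V_A| = rω = 4.8497 m/s, perpendicular to OA.
Rod angle: sinφ = −(r/L) sinθ ⇒ φ = -19.365°; ω_rod = −rω cosθ/√(L²−r²sin²θ) = +23.517 rad/s.
V_P = V_A + ω_rod × AP, with AP = 0.0317 m along the rod.
Components: V_Px = −rω sinθ − a·ω_rod·sinφ = -4.4801 m/s;  V_Py = rω cosθ + a·ω_rod·cosφ = -0.37939 m/s.
|V_P| = √(V_Px² + V_Py²) = 4.4961 m/s.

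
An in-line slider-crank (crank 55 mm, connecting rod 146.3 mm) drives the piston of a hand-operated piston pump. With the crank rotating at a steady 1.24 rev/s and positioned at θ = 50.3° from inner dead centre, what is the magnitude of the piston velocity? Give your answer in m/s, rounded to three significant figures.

0.412

ω = 2π·1.24 = 7.791 rad/s
For an in-line slider-crank, x = r cosθ + √(L² − r² sin²θ), so v = −rω sinθ·[1 + r cosθ/√(L² − r² sin²θ)].
With r = 0.055 m, L = 0.1463 m, θ = 50.3°: √(L² − r² sin²θ) = 0.14005 m.
v = −0.055·7.791·0.76940·[1 + 0.055·0.63877/0.14005] = -0.41241 m/s.
|v| = 0.41241 m/s.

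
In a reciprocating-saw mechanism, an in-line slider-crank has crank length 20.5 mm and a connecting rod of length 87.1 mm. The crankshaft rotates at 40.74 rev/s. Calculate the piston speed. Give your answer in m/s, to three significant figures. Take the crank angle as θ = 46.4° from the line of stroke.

4.43

ω = 2π·40.7 = 256 rad/s
For an in-line slider-crank, x = r cosθ + √(L² − r² sin²θ), so v = −rω sinθ·[1 + r cosθ/√(L² − r² sin²θ)].
With r = 0.0205 m, L = 0.0871 m, θ = 46.4°: √(L² − r² sin²θ) = 0.085826 m.
v = −0.0205·256·0.72417·[1 + 0.0205·0.68962/0.085826] = -4.4261 m/s.
|v| = 4.4261 m/s.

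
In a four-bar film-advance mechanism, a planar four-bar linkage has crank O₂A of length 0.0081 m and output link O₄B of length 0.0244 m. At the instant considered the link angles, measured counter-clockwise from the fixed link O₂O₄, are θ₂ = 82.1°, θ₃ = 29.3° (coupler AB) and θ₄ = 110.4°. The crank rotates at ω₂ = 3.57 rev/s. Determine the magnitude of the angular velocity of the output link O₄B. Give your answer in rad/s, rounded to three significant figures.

ω₂ = 22.43 rad/s (from 3.57 rev/s).
Differentiating the loop-closure r₂e^{iθ₂}+r₃e^{iθ₃}=r₁+r₄e^{iθ₄} gives r₂ω₂e^{iθ₂}+r₃ω₃e^{iθ₃}=r₄ω₄e^{iθ₄}.
Eliminating the other unknown: ω₄ = r₂ω₂ sin(θ₂−θ₃) / [r₄ sin(θ₄−θ₃)].
Numerator sine = +0.79653; denominator sine = +0.98796.
Result = 0.0081·22.43·(+0.79653) / (0.0244·(+0.98796)) = +6.0035 rad/s; magnitude 6.0035 rad/s.

6.00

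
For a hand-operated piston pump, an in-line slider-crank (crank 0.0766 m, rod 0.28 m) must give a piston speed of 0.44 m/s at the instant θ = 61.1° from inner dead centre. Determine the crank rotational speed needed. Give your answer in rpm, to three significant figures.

For an in-line slider-crank, |v_piston| = rω|sinθ|·[1 + r cosθ/√(L² − r² sin²θ)].
With r = 0.0766 m, L = 0.28 m, θ = 61.1°: the bracketed kinematic factor |dx/dθ| = 0.076193 m.
ω = v/|dx/dθ| = 0.44/0.076193 = 5.7748 rad/s.
N = 60ω/(2π) = 55.146 rpm.

55.1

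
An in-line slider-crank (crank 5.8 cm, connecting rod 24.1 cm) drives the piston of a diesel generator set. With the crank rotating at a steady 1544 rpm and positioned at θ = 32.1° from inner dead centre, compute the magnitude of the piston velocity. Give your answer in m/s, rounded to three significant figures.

6.01

ω = 2π·1544/60 = 161.7 rad/s
For an in-line slider-crank, x = r cosθ + √(L² − r² sin²θ), so v = −rω sinθ·[1 + r cosθ/√(L² − r² sin²θ)].
With r = 0.058 m, L = 0.241 m, θ = 32.1°: √(L² − r² sin²θ) = 0.23902 m.
v = −0.058·161.7·0.53140·[1 + 0.058·0.84712/0.23902] = -6.0078 m/s.
|v| = 6.0078 m/s.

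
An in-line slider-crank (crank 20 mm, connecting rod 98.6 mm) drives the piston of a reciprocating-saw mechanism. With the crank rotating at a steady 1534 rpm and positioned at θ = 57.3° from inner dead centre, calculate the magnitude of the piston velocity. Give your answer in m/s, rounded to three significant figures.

ω = 2π·1534/60 = 160.6 rad/s
For an in-line slider-crank, x = r cosθ + √(L² − r² sin²θ), so v = −rω sinθ·[1 + r cosθ/√(L² − r² sin²θ)].
With r = 0.02 m, L = 0.0986 m, θ = 57.3°: √(L² − r² sin²θ) = 0.097153 m.
v = −0.02·160.6·0.84151·[1 + 0.02·0.54024/0.097153] = -3.0043 m/s.
|v| = 3.0043 m/s.

3.00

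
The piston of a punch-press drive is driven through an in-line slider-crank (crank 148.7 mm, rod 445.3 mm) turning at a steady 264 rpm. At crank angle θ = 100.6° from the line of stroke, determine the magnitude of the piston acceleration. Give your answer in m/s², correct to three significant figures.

ω = 2π·264/60 = 27.65 rad/s
x(θ) = r cosθ + √(L² − r² sin²θ); with ω constant, a = ω²·d²x/dθ².
d²x/dθ² = −r cosθ − r²(cos2θ)/√u − r⁴ sin²2θ/(4u^{3/2}),  u = L² − r² sin²θ = 0.176929 m².
Substituting r = 0.1487 m, L = 0.4453 m, θ = 100.6°: d²x/dθ² = +0.076149 m.
a = ω²·d²x/dθ² = (27.65)²·(+0.076149) = +58.201 m/s²;  |a| = 58.201 m/s².

58.2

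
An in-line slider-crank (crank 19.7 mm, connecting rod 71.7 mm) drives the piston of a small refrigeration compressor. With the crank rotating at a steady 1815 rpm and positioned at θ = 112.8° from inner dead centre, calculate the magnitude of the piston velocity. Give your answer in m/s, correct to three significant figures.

3.07

ω = 2π·1815/60 = 190.1 rad/s
For an in-line slider-crank, x = r cosθ + √(L² − r² sin²θ), so v = −rω sinθ·[1 + r cosθ/√(L² − r² sin²θ)].
With r = 0.0197 m, L = 0.0717 m, θ = 112.8°: √(L² − r² sin²θ) = 0.069362 m.
v = −0.0197·190.1·0.92186·[1 + 0.0197·-0.38752/0.069362] = -3.0718 m/s.
|v| = 3.0718 m/s.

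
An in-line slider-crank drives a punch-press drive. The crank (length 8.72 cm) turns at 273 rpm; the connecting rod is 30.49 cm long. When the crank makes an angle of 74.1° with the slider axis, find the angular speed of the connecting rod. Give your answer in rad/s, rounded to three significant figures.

ω = 28.59 rad/s (converted from 273 rpm).
The rod makes angle φ with the slider axis where L sinφ = r sinθ; differentiating, L cosφ·φ̇ = r ω cosθ.
L cosφ = √(L² − r² sin²θ) = 0.29314 m.
|ω_rod| = r ω |cosθ| / √(L² − r² sin²θ) = 0.0872·28.59·0.27396/0.29314 = 2.3298 rad/s.

2.33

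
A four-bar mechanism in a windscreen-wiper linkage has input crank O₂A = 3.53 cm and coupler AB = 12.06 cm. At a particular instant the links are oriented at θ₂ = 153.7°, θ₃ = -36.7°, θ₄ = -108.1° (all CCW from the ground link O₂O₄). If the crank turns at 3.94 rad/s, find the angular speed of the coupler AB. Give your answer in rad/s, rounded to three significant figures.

1.20

ω₂ = 3.94 rad/s
Differentiating the loop-closure r₂e^{iθ₂}+r₃e^{iθ₃}=r₁+r₄e^{iθ₄} gives r₂ω₂e^{iθ₂}+r₃ω₃e^{iθ₃}=r₄ω₄e^{iθ₄}.
Eliminating the other unknown: ω₃ = r₂ω₂ sin(θ₄−θ₂) / [r₃ sin(θ₃−θ₄)].
Numerator sine = +0.98978; denominator sine = +0.94777.
Result = 0.0353·3.94·(+0.98978) / (0.1206·(+0.94777)) = +1.2044 rad/s; magnitude 1.2044 rad/s.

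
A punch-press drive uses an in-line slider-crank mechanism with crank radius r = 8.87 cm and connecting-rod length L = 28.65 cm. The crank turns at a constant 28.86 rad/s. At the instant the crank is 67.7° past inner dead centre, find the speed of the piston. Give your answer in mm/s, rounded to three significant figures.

ω = 28.86 rad/s
For an in-line slider-crank, x = r cosθ + √(L² − r² sin²θ), so v = −rω sinθ·[1 + r cosθ/√(L² − r² sin²θ)].
With r = 0.0887 m, L = 0.2865 m, θ = 67.7°: √(L² − r² sin²θ) = 0.27449 m.
v = −0.0887·28.86·0.92521·[1 + 0.0887·0.37946/0.27449] = -2.6588 m/s.
|v| = 2.6588 m/s = 2658.8 mm/s.

2660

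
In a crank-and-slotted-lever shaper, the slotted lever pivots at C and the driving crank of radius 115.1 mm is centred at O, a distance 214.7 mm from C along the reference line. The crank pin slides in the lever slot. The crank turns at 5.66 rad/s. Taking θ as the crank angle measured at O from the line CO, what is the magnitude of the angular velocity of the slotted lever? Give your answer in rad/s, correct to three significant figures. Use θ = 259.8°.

0.993

ω = 5.66 rad/s
Crank pin A relative to C: A = (d + r cosθ, r sinθ); lever angle φ = atan2(r sinθ, d + r cosθ).
Differentiating tanφ: φ̇ = rω(d cosθ + r)/(d² + r² + 2dr cosθ).
d² + r² + 2dr cosθ = |CA|² = 0.0505919 m²;  d cosθ + r = +0.07708 m.
|ω_lever| = |0.1151·5.66·+0.07708| / 0.0505919 = 0.99255 rad/s.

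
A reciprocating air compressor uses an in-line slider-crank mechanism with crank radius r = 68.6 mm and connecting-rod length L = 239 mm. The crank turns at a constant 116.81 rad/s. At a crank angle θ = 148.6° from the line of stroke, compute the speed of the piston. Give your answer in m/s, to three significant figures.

3.14

ω = 116.8 rad/s
For an in-line slider-crank, x = r cosθ + √(L² − r² sin²θ), so v = −rω sinθ·[1 + r cosθ/√(L² − r² sin²θ)].
With r = 0.0686 m, L = 0.239 m, θ = 148.6°: √(L² − r² sin²θ) = 0.23631 m.
v = −0.0686·116.8·0.52101·[1 + 0.0686·-0.85355/0.23631] = -3.1405 m/s.
|v| = 3.1405 m/s.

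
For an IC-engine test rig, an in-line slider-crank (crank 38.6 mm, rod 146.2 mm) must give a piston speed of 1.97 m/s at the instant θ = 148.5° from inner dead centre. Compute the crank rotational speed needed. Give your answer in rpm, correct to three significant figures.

1210

For an in-line slider-crank, |v_piston| = rω|sinθ|·[1 + r cosθ/√(L² − r² sin²θ)].
With r = 0.0386 m, L = 0.1462 m, θ = 148.5°: the bracketed kinematic factor |dx/dθ| = 0.015584 m.
ω = v/|dx/dθ| = 1.97/0.015584 = 126.41 rad/s.
N = 60ω/(2π) = 1207.1 rpm.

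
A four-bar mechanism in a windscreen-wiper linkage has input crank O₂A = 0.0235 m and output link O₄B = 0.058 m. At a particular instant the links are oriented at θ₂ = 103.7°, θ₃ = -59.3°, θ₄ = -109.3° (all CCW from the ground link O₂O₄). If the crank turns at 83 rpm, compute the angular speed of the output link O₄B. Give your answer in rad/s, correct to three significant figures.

1.34

ω₂ = 8.692 rad/s (from 83 rpm).
Differentiating the loop-closure r₂e^{iθ₂}+r₃e^{iθ₃}=r₁+r₄e^{iθ₄} gives r₂ω₂e^{iθ₂}+r₃ω₃e^{iθ₃}=r₄ω₄e^{iθ₄}.
Eliminating the other unknown: ω₄ = r₂ω₂ sin(θ₂−θ₃) / [r₄ sin(θ₄−θ₃)].
Numerator sine = +0.29237; denominator sine = -0.76604.
Result = 0.0235·8.692·(+0.29237) / (0.058·(-0.76604)) = -1.3441 rad/s; magnitude 1.3441 rad/s.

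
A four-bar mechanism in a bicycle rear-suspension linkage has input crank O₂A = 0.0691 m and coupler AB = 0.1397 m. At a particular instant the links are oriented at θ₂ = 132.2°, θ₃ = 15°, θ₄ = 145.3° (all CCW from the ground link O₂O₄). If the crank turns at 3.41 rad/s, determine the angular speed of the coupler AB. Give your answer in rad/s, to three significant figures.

0.501

ω₂ = 3.41 rad/s
Differentiating the loop-closure r₂e^{iθ₂}+r₃e^{iθ₃}=r₁+r₄e^{iθ₄} gives r₂ω₂e^{iθ₂}+r₃ω₃e^{iθ₃}=r₄ω₄e^{iθ₄}.
Eliminating the other unknown: ω₃ = r₂ω₂ sin(θ₄−θ₂) / [r₃ sin(θ₃−θ₄)].
Numerator sine = +0.22665; denominator sine = -0.76267.
Result = 0.0691·3.41·(+0.22665) / (0.1397·(-0.76267)) = -0.50125 rad/s; magnitude 0.50125 rad/s.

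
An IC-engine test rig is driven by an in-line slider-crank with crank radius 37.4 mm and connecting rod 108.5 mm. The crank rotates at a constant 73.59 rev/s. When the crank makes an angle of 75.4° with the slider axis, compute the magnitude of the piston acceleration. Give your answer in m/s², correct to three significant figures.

513

ω = 2π·73.6 = 462.4 rad/s
x(θ) = r cosθ + √(L² − r² sin²θ); with ω constant, a = ω²·d²x/dθ².
d²x/dθ² = −r cosθ − r²(cos2θ)/√u − r⁴ sin²2θ/(4u^{3/2}),  u = L² − r² sin²θ = 0.0104624 m².
Substituting r = 0.0374 m, L = 0.1085 m, θ = 75.4°: d²x/dθ² = +0.0024011 m.
a = ω²·d²x/dθ² = (462.4)²·(+0.0024011) = +513.33 m/s²;  |a| = 513.33 m/s².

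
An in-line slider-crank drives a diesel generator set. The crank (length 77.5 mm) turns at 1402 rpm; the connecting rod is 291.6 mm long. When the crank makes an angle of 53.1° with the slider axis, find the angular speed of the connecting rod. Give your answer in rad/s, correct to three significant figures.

ω = 146.8 rad/s (converted from 1402 rpm).
The rod makes angle φ with the slider axis where L sinφ = r sinθ; differentiating, L cosφ·φ̇ = r ω cosθ.
L cosφ = √(L² − r² sin²θ) = 0.28494 m.
|ω_rod| = r ω |cosθ| / √(L² − r² sin²θ) = 0.0775·146.8·0.60042/0.28494 = 23.976 rad/s.

24.0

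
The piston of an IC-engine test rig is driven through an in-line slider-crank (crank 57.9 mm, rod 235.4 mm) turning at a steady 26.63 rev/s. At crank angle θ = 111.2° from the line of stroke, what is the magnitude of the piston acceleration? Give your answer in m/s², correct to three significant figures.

ω = 2π·26.6 = 167.3 rad/s
x(θ) = r cosθ + √(L² − r² sin²θ); with ω constant, a = ω²·d²x/dθ².
d²x/dθ² = −r cosθ − r²(cos2θ)/√u − r⁴ sin²2θ/(4u^{3/2}),  u = L² − r² sin²θ = 0.0524992 m².
Substituting r = 0.0579 m, L = 0.2354 m, θ = 111.2°: d²x/dθ² = +0.031636 m.
a = ω²·d²x/dθ² = (167.3)²·(+0.031636) = +885.7 m/s²;  |a| = 885.7 m/s².

886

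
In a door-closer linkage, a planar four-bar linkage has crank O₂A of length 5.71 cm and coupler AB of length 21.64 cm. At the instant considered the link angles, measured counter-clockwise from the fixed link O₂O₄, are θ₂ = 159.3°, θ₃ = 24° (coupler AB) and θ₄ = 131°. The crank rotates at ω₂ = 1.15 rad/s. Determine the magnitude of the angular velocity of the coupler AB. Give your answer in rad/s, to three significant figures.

0.150

ω₂ = 1.15 rad/s
Differentiating the loop-closure r₂e^{iθ₂}+r₃e^{iθ₃}=r₁+r₄e^{iθ₄} gives r₂ω₂e^{iθ₂}+r₃ω₃e^{iθ₃}=r₄ω₄e^{iθ₄}.
Eliminating the other unknown: ω₃ = r₂ω₂ sin(θ₄−θ₂) / [r₃ sin(θ₃−θ₄)].
Numerator sine = -0.47409; denominator sine = -0.95630.
Result = 0.0571·1.15·(-0.47409) / (0.2164·(-0.95630)) = +0.15043 rad/s; magnitude 0.15043 rad/s.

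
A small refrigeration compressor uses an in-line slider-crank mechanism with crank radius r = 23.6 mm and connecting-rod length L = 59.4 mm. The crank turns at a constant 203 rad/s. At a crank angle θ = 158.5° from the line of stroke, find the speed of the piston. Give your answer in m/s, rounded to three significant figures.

1.10

ω = 203 rad/s
For an in-line slider-crank, x = r cosθ + √(L² − r² sin²θ), so v = −rω sinθ·[1 + r cosθ/√(L² − r² sin²θ)].
With r = 0.0236 m, L = 0.0594 m, θ = 158.5°: √(L² − r² sin²θ) = 0.058767 m.
v = −0.0236·203·0.36650·[1 + 0.0236·-0.93042/0.058767] = -1.0998 m/s.
|v| = 1.0998 m/s.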